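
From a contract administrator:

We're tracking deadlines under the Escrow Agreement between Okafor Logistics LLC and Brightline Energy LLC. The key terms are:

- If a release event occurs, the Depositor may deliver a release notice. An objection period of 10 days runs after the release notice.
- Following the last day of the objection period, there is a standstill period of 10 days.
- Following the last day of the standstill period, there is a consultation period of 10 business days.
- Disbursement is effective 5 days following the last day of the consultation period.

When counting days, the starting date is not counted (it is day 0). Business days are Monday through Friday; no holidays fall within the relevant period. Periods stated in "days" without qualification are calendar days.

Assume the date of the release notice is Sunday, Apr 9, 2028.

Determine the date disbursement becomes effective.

May 17, 2028

Adding 10 calendar days to Apr 9, 2028 gives Apr 19, 2028, which is the last day of the objection period.
The last day of the standstill period: Apr 19, 2028 + 10 days = Apr 29, 2028.
The last day of the consultation period: counting 10 business days from Saturday, Apr 29, 2028 (May 1, May 2, May 3, May 4, May 5, May 8, May 9, May 10, May 11, May 12, skipping weekends) reaches Friday, May 12, 2028.
The date disbursement becomes effective: May 12, 2028 + 5 days = May 17, 2028.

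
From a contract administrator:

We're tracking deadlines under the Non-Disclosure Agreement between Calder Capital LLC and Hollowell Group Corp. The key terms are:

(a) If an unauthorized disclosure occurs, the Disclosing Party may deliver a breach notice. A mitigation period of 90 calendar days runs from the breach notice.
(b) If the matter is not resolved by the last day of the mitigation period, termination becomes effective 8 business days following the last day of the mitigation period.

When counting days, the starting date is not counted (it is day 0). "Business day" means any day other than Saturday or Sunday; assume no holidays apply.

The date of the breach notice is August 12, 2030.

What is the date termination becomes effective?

Adding 90 calendar days to August 12, 2030 gives November 10, 2030, which is the last day of the mitigation period.
From Sunday, November 10, 2030, 8 business days (Nov 11, Nov 12, Nov 13, Nov 14, Nov 15, Nov 18, Nov 19, Nov 20, skipping weekends) brings us to Wednesday, November 20, 2030, which is the date termination becomes effective.

November 20, 2030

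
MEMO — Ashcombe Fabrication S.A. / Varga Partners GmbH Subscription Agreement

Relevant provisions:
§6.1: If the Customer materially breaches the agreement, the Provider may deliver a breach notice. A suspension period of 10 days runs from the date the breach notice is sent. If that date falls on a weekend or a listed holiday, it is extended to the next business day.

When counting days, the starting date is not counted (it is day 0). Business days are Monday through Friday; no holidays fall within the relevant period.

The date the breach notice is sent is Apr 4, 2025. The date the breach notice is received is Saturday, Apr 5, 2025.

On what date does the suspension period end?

The last day of the suspension period: Apr 4, 2025 + 10 days = Apr 14, 2025. Apr 14, 2025 is a Monday, so no roll-forward applies.

Apr 14, 2025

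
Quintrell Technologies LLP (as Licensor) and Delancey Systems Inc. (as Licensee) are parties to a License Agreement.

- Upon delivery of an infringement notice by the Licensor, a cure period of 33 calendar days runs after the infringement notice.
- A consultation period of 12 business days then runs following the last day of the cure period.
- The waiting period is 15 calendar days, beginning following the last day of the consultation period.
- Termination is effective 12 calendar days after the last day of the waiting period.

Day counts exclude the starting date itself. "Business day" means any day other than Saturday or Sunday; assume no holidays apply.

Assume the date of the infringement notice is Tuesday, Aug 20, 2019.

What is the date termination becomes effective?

The last day of the cure period: Aug 20, 2019 + 33 days = Sep 22, 2019.
The last day of the consultation period: 12 business days after Sunday, Sep 22, 2019, skipping weekends — Sep 23, Sep 24, Sep 25, Sep 26, …, Oct 4, Oct 7, Oct 8 — lands on Tuesday, Oct 8, 2019.
The last day of the waiting period: Oct 8, 2019 + 15 days = Oct 23, 2019.
Adding 12 calendar days to Oct 23, 2019 gives Nov 4, 2019, which is the date termination becomes effective.

Nov 4, 2019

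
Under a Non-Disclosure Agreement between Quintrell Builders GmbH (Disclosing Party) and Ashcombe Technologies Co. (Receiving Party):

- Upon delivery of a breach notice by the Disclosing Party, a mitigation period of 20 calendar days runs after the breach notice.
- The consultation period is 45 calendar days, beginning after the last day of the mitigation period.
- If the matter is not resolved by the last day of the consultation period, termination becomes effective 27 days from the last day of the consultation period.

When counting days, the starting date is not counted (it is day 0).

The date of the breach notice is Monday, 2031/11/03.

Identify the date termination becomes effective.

2032/02/03

The last day of the mitigation period: 2031/11/03 + 20 days = 2031/11/23.
Adding 45 calendar days to 2031/11/23 gives 2032/01/07, which is the last day of the consultation period.
The date termination becomes effective: 27 calendar days after 2032/01/07 is 2032/02/03.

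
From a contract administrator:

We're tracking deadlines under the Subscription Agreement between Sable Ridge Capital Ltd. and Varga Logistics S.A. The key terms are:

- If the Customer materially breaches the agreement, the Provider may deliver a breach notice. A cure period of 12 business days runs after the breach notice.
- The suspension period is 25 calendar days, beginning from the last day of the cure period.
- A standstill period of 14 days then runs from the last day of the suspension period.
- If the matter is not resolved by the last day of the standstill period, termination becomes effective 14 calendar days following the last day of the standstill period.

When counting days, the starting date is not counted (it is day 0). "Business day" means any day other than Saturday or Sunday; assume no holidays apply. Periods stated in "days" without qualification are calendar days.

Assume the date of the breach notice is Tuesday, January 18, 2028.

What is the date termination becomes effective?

March 27, 2028

The last day of the cure period: 12 business days after Tuesday, January 18, 2028, skipping weekends — Jan 19, Jan 20, Jan 21, Jan 24, …, Feb 1, Feb 2, Feb 3 — lands on Thursday, February 3, 2028.
The last day of the suspension period: February 3, 2028 + 25 days = February 28, 2028.
The last day of the standstill period: 14 calendar days after February 28, 2028 is March 13, 2028.
The date termination becomes effective: March 13, 2028 + 14 days = March 27, 2028.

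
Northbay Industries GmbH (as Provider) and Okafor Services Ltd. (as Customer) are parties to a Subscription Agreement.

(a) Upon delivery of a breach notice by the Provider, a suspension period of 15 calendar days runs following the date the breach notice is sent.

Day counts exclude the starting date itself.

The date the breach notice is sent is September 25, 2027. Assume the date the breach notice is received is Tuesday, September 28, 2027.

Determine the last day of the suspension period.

October 10, 2027

Adding 15 calendar days to September 25, 2027 gives October 10, 2027, which is the last day of the suspension period.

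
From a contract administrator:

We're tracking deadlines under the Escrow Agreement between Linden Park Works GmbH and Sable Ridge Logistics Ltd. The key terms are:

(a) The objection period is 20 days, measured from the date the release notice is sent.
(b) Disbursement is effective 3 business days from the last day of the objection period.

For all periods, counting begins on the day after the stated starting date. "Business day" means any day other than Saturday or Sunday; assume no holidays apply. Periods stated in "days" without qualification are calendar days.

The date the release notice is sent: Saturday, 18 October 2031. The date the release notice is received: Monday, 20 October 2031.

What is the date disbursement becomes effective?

12 November 2031

The last day of the objection period: 20 calendar days after 18 October 2031 is 7 November 2031.
From Friday, 7 November 2031, 3 business days (Nov 10, Nov 11, Nov 12, skipping weekends) brings us to Wednesday, 12 November 2031, which is the date disbursement becomes effective.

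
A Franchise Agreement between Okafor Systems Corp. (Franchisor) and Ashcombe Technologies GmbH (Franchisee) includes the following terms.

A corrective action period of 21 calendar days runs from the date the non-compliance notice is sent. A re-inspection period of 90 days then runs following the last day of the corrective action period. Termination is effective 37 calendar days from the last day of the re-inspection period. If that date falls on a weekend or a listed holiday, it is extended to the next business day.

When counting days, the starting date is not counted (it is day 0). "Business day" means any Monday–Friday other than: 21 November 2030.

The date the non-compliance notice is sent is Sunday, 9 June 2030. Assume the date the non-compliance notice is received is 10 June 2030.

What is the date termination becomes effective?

4 November 2030

Adding 21 calendar days to 9 June 2030 gives 30 June 2030, which is the last day of the corrective action period.
The last day of the re-inspection period: 30 June 2030 + 90 days = 28 September 2030.
The date termination becomes effective: 37 calendar days after 28 September 2030 is 4 November 2030. 4 November 2030 is a Monday and is not a listed holiday, so no roll-forward applies.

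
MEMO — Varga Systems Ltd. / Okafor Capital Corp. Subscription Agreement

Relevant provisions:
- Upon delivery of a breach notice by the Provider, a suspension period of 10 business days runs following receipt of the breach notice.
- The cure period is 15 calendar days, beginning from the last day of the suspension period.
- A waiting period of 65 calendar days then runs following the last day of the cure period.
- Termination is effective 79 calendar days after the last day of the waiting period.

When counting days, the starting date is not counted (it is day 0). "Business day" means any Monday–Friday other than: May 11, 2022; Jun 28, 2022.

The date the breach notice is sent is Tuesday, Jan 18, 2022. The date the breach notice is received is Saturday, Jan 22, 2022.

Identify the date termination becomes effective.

Jul 13, 2022

From Saturday, Jan 22, 2022, 10 business days (Jan 24, Jan 25, Jan 26, Jan 27, Jan 28, Jan 31, Feb 1, Feb 2, Feb 3, Feb 4, skipping weekends) brings us to Friday, Feb 4, 2022, which is the last day of the suspension period.
The last day of the cure period: Feb 4, 2022 + 15 days = Feb 19, 2022.
The last day of the waiting period: 65 calendar days after Feb 19, 2022 is Apr 25, 2022.
The date termination becomes effective: 79 calendar days after Apr 25, 2022 is Jul 13, 2022.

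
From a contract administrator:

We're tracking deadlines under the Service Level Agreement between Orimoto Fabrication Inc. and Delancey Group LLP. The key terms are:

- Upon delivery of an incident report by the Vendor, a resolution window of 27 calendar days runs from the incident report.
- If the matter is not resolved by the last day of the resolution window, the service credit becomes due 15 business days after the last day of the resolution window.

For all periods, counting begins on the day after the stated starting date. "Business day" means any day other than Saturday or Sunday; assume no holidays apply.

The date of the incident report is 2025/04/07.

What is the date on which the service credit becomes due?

The last day of the resolution window: 27 calendar days after 2025/04/07 is 2025/05/04.
The date on which the service credit becomes due: 15 business days after Sunday, 2025/05/04, skipping weekends — May 5, May 6, May 7, May 8, …, May 21, May 22, May 23 — lands on Friday, 2025/05/23.

2025/05/23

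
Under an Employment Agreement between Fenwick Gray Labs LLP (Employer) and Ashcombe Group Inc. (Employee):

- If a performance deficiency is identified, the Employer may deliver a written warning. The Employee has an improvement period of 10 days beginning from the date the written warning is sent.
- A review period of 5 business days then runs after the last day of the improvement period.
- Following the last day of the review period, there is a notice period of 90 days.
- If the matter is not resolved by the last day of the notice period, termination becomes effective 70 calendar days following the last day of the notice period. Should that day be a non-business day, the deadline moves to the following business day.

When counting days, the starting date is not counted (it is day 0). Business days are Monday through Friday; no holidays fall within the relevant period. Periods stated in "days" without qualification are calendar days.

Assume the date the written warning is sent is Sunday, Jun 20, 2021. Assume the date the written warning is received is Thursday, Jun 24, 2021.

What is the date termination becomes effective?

The last day of the improvement period: Jun 20, 2021 + 10 days = Jun 30, 2021.
The last day of the review period: 5 business days after Wednesday, Jun 30, 2021, skipping weekends — Jul 1, Jul 2, Jul 5, Jul 6, Jul 7 — lands on Wednesday, Jul 7, 2021.
The last day of the notice period: 90 calendar days after Jul 7, 2021 is Oct 5, 2021.
The date termination becomes effective: Oct 5, 2021 + 70 days = Dec 14, 2021. Dec 14, 2021 is a Tuesday, so no roll-forward applies.

Dec 14, 2021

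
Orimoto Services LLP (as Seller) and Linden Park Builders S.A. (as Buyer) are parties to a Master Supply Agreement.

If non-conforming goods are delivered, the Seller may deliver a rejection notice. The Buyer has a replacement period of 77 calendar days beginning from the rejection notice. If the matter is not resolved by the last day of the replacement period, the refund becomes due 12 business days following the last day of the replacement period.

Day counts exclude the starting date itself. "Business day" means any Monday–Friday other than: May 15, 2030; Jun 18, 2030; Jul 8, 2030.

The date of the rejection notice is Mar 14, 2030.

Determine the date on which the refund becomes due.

Jun 17, 2030

The last day of the replacement period: 77 calendar days after Mar 14, 2030 is May 30, 2030.
From Thursday, May 30, 2030, 12 business days (May 31, Jun 3, Jun 4, Jun 5, …, Jun 13, Jun 14, Jun 17, skipping weekends) brings us to Monday, Jun 17, 2030, which is the date on which the refund becomes due.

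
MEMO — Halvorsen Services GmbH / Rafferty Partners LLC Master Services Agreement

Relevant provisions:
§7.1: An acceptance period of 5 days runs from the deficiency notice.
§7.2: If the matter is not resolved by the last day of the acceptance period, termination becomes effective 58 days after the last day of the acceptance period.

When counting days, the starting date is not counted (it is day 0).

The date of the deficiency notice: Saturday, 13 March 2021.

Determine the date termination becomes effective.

The last day of the acceptance period: 13 March 2021 + 5 days = 18 March 2021.
Adding 58 calendar days to 18 March 2021 gives 15 May 2021, which is the date termination becomes effective.

15 May 2021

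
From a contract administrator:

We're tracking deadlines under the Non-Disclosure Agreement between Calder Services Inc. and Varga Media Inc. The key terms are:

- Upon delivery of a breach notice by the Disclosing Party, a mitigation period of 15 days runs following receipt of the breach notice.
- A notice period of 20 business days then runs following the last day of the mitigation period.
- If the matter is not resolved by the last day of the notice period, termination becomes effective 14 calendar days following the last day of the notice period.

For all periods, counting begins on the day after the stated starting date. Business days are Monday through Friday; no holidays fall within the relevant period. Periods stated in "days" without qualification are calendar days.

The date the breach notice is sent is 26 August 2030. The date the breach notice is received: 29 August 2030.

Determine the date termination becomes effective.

The last day of the mitigation period: 29 August 2030 + 15 days = 13 September 2030.
The last day of the notice period: counting 20 business days from Friday, 13 September 2030 (Sep 16, Sep 17, Sep 18, Sep 19, …, Oct 9, Oct 10, Oct 11, skipping weekends) reaches Friday, 11 October 2030.
The date termination becomes effective: 14 calendar days after 11 October 2030 is 25 October 2030.

25 October 2030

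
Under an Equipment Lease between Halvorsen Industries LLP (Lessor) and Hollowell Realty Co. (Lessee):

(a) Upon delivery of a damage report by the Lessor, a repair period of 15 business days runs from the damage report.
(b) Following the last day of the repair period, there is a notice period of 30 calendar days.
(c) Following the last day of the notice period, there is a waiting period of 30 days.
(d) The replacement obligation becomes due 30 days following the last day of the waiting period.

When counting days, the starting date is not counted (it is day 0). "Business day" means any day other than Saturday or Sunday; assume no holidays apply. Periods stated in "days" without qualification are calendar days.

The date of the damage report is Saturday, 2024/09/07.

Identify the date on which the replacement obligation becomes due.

2024/12/26

From Saturday, 2024/09/07, 15 business days (Sep 9, Sep 10, Sep 11, Sep 12, …, Sep 25, Sep 26, Sep 27, skipping weekends) brings us to Friday, 2024/09/27, which is the last day of the repair period.
The last day of the notice period: 2024/09/27 + 30 days = 2024/10/27.
The last day of the waiting period: 2024/10/27 + 30 days = 2024/11/26.
The date on which the replacement obligation becomes due: 2024/11/26 + 30 days = 2024/12/26.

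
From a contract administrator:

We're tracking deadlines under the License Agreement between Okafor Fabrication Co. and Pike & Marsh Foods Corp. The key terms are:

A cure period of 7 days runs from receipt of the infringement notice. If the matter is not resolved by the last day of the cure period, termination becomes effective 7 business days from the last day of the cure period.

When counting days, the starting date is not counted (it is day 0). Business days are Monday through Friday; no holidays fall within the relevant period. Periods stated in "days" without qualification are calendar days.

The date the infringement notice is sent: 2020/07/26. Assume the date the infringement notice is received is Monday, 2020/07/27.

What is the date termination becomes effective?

Adding 7 calendar days to 2020/07/27 gives 2020/08/03, which is the last day of the cure period.
From Monday, 2020/08/03, 7 business days (Aug 4, Aug 5, Aug 6, Aug 7, Aug 10, Aug 11, Aug 12, skipping weekends) brings us to Wednesday, 2020/08/12, which is the date termination becomes effective.

2020/08/12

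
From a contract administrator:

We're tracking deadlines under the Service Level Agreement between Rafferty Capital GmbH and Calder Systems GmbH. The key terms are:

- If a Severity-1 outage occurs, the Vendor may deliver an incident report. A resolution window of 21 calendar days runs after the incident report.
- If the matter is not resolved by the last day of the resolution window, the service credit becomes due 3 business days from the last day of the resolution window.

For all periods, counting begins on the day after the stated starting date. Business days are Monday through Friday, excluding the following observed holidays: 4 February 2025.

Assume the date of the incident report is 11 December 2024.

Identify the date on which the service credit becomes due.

Adding 21 calendar days to 11 December 2024 gives 1 January 2025, which is the last day of the resolution window.
The date on which the service credit becomes due: 3 business days after Wednesday, 1 January 2025, skipping weekends — Jan 2, Jan 3, Jan 6 — lands on Monday, 6 January 2025.

6 January 2025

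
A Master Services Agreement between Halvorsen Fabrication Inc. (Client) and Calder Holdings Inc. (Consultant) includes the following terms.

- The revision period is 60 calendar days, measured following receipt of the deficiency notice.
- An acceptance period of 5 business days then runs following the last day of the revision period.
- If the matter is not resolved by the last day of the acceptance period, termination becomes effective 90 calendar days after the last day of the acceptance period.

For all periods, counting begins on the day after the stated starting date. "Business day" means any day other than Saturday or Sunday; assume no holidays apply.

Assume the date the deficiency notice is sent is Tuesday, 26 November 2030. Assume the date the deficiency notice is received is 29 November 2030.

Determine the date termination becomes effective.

5 May 2031

The last day of the revision period: 60 calendar days after 29 November 2030 is 28 January 2031.
From Tuesday, 28 January 2031, 5 business days (Jan 29, Jan 30, Jan 31, Feb 3, Feb 4, skipping weekends) brings us to Tuesday, 4 February 2031, which is the last day of the acceptance period.
The date termination becomes effective: 90 calendar days after 4 February 2031 is 5 May 2031.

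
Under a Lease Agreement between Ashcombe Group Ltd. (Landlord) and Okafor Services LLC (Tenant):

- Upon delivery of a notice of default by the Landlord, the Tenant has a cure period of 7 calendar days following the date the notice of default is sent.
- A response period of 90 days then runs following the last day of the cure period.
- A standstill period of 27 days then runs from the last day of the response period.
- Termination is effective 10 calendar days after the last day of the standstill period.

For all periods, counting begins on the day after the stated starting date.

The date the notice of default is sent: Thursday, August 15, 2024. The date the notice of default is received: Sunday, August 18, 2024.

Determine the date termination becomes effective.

Adding 7 calendar days to August 15, 2024 gives August 22, 2024, which is the last day of the cure period.
The last day of the response period: August 22, 2024 + 90 days = November 20, 2024.
The last day of the standstill period: November 20, 2024 + 27 days = December 17, 2024.
The date termination becomes effective: December 17, 2024 + 10 days = December 27, 2024.

December 27, 2024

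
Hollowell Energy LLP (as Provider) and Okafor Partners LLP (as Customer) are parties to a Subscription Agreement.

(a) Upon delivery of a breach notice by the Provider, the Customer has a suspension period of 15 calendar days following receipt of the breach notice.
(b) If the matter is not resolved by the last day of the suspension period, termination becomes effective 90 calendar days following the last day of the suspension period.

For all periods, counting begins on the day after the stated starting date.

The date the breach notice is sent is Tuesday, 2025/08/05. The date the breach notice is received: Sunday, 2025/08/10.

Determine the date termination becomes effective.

The last day of the suspension period: 15 calendar days after 2025/08/10 is 2025/08/25.
Adding 90 calendar days to 2025/08/25 gives 2025/11/23, which is the date termination becomes effective.

2025/11/23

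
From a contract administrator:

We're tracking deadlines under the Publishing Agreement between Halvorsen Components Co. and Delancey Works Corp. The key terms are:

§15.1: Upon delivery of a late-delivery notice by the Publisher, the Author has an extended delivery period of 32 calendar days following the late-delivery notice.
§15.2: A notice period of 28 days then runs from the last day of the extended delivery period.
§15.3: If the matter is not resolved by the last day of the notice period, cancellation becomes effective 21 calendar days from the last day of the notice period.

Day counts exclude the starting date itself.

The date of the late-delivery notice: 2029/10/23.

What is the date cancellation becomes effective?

2030/01/12

The last day of the extended delivery period: 2029/10/23 + 32 days = 2029/11/24.
The last day of the notice period: 2029/11/24 + 28 days = 2029/12/22.
The date cancellation becomes effective: 21 calendar days after 2029/12/22 is 2030/01/12.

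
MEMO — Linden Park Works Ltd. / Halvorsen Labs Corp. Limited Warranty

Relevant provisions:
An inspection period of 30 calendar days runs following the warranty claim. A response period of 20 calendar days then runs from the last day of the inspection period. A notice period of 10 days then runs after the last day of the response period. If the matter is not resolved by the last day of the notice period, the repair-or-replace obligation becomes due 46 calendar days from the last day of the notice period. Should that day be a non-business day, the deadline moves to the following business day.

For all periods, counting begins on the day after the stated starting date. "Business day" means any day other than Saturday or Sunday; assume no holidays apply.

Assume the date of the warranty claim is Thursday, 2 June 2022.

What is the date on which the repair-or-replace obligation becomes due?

16 September 2022

The last day of the inspection period: 2 June 2022 + 30 days = 2 July 2022.
The last day of the response period: 2 July 2022 + 20 days = 22 July 2022.
The last day of the notice period: 22 July 2022 + 10 days = 1 August 2022.
Adding 46 calendar days to 1 August 2022 gives 16 September 2022, which is the date on which the repair-or-replace obligation becomes due. 16 September 2022 is a Friday, so no roll-forward applies.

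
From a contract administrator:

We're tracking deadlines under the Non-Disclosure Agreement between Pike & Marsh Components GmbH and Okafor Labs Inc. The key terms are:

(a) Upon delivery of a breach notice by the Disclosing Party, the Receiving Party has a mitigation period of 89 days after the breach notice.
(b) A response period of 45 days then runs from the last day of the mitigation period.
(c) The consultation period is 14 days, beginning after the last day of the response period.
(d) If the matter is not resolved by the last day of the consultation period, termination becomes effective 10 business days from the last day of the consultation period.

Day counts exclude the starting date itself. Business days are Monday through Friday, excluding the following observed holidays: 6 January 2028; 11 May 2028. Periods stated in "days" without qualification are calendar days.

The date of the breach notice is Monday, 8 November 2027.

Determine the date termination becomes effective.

The last day of the mitigation period: 8 November 2027 + 89 days = 5 February 2028.
The last day of the response period: 5 February 2028 + 45 days = 21 March 2028.
The last day of the consultation period: 14 calendar days after 21 March 2028 is 4 April 2028.
From Tuesday, 4 April 2028, 10 business days (Apr 5, Apr 6, Apr 7, Apr 10, Apr 11, Apr 12, Apr 13, Apr 14, Apr 17, Apr 18, skipping weekends) brings us to Tuesday, 18 April 2028, which is the date termination becomes effective.

18 April 2028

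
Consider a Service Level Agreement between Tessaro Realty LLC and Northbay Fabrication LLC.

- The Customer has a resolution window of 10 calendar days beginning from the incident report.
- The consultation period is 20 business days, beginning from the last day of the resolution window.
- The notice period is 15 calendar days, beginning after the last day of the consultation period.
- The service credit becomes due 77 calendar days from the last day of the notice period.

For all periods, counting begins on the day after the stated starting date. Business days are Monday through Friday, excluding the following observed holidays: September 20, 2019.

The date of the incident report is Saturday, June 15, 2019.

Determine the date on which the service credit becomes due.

October 23, 2019

Adding 10 calendar days to June 15, 2019 gives June 25, 2019, which is the last day of the resolution window.
From Tuesday, June 25, 2019, 20 business days (Jun 26, Jun 27, Jun 28, Jul 1, …, Jul 19, Jul 22, Jul 23, skipping weekends) brings us to Tuesday, July 23, 2019, which is the last day of the consultation period.
The last day of the notice period: 15 calendar days after July 23, 2019 is August 7, 2019.
The date on which the service credit becomes due: August 7, 2019 + 77 days = October 23, 2019.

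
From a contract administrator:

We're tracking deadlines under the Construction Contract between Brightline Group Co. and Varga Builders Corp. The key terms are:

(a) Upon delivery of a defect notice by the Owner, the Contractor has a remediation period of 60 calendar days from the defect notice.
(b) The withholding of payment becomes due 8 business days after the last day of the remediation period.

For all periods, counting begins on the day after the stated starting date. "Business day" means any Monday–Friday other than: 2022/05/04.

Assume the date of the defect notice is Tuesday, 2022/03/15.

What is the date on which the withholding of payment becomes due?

The last day of the remediation period: 60 calendar days after 2022/03/15 is 2022/05/14.
The date on which the withholding of payment becomes due: 8 business days after Saturday, 2022/05/14, skipping weekends — May 16, May 17, May 18, May 19, May 20, May 23, May 24, May 25 — lands on Wednesday, 2022/05/25.

2022/05/25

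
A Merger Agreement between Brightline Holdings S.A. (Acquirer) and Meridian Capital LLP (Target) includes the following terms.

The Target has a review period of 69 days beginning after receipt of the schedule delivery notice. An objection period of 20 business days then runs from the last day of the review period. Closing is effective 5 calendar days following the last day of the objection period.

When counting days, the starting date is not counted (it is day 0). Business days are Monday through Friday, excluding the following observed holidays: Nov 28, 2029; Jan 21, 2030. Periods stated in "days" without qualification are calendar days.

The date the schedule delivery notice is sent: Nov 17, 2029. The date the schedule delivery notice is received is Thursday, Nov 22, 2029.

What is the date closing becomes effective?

Mar 4, 2030

The last day of the review period: Nov 22, 2029 + 69 days = Jan 30, 2030.
The last day of the objection period: 20 business days after Wednesday, Jan 30, 2030, skipping weekends — Jan 31, Feb 1, Feb 4, Feb 5, …, Feb 25, Feb 26, Feb 27 — lands on Wednesday, Feb 27, 2030.
Adding 5 calendar days to Feb 27, 2030 gives Mar 4, 2030, which is the date closing becomes effective.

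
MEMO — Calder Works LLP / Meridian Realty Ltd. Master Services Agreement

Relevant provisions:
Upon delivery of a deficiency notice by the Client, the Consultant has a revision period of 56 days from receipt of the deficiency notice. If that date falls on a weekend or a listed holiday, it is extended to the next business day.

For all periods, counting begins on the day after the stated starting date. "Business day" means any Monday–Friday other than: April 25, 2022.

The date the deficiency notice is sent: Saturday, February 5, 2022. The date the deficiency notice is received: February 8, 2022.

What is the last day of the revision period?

The last day of the revision period: February 8, 2022 + 56 days = April 5, 2022. April 5, 2022 is a Tuesday and is not a listed holiday, so no roll-forward applies.

April 5, 2022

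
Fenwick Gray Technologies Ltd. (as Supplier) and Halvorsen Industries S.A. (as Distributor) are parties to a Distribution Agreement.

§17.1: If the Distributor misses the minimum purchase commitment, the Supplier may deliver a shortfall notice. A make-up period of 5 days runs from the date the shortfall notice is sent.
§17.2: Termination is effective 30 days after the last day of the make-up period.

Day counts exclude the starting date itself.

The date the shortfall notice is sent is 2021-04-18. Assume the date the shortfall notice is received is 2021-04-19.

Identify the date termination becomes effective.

Adding 5 calendar days to 2021-04-18 gives 2021-04-23, which is the last day of the make-up period.
The date termination becomes effective: 30 calendar days after 2021-04-23 is 2021-05-23.

2021-05-23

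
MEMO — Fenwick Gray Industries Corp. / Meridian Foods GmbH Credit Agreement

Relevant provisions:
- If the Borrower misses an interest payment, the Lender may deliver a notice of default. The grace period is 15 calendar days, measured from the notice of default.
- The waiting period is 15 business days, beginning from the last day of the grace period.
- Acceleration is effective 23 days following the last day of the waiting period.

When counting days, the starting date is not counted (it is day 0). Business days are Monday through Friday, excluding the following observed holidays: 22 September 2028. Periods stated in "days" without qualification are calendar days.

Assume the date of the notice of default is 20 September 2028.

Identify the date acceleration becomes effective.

18 November 2028

Adding 15 calendar days to 20 September 2028 gives 5 October 2028, which is the last day of the grace period.
The last day of the waiting period: counting 15 business days from Thursday, 5 October 2028 (Oct 6, Oct 9, Oct 10, Oct 11, …, Oct 24, Oct 25, Oct 26, skipping weekends) reaches Thursday, 26 October 2028.
The date acceleration becomes effective: 23 calendar days after 26 October 2028 is 18 November 2028.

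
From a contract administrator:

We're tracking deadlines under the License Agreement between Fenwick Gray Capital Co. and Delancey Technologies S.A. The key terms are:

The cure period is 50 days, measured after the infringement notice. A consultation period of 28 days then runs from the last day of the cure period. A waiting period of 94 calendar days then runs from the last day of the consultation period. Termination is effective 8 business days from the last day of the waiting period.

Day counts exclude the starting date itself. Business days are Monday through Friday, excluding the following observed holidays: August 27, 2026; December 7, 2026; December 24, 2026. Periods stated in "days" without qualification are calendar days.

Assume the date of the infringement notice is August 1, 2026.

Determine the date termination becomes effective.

The last day of the cure period: 50 calendar days after August 1, 2026 is September 20, 2026.
The last day of the consultation period: 28 calendar days after September 20, 2026 is October 18, 2026.
The last day of the waiting period: 94 calendar days after October 18, 2026 is January 20, 2027.
The date termination becomes effective: counting 8 business days from Wednesday, January 20, 2027 (Jan 21, Jan 22, Jan 25, Jan 26, Jan 27, Jan 28, Jan 29, Feb 1, skipping weekends) reaches Monday, February 1, 2027.

February 1, 2027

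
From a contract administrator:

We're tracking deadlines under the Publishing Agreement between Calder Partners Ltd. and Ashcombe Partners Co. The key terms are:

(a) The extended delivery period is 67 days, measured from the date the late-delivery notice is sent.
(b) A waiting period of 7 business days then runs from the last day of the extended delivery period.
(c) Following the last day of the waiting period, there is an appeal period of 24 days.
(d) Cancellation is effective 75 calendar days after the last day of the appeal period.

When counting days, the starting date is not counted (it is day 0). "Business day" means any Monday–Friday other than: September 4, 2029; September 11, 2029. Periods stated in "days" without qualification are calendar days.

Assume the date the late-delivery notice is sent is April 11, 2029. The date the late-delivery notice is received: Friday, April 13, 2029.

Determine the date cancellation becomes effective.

October 3, 2029

Adding 67 calendar days to April 11, 2029 gives June 17, 2029, which is the last day of the extended delivery period.
The last day of the waiting period: counting 7 business days from Sunday, June 17, 2029 (Jun 18, Jun 19, Jun 20, Jun 21, Jun 22, Jun 25, Jun 26, skipping weekends) reaches Tuesday, June 26, 2029.
The last day of the appeal period: 24 calendar days after June 26, 2029 is July 20, 2029.
The date cancellation becomes effective: 75 calendar days after July 20, 2029 is October 3, 2029.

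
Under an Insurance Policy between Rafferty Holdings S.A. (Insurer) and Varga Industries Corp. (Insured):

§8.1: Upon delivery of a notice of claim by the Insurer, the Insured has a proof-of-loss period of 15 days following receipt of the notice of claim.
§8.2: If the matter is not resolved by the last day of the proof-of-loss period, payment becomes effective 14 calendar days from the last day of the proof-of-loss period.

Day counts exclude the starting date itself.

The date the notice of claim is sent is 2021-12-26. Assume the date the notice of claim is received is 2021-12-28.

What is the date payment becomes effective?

The last day of the proof-of-loss period: 2021-12-28 + 15 days = 2022-01-12.
Adding 14 calendar days to 2022-01-12 gives 2022-01-26, which is the date payment becomes effective.

2022-01-26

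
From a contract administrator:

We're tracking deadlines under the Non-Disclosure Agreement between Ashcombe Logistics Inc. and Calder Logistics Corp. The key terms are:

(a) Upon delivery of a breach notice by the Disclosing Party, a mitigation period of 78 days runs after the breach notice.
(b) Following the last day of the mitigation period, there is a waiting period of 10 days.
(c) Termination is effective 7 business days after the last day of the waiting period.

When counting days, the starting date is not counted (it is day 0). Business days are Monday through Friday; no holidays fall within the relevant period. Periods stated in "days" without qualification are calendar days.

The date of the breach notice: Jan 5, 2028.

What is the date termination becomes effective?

Adding 78 calendar days to Jan 5, 2028 gives Mar 23, 2028, which is the last day of the mitigation period.
Adding 10 calendar days to Mar 23, 2028 gives Apr 2, 2028, which is the last day of the waiting period.
The date termination becomes effective: 7 business days after Sunday, Apr 2, 2028, skipping weekends — Apr 3, Apr 4, Apr 5, Apr 6, Apr 7, Apr 10, Apr 11 — lands on Tuesday, Apr 11, 2028.

Apr 11, 2028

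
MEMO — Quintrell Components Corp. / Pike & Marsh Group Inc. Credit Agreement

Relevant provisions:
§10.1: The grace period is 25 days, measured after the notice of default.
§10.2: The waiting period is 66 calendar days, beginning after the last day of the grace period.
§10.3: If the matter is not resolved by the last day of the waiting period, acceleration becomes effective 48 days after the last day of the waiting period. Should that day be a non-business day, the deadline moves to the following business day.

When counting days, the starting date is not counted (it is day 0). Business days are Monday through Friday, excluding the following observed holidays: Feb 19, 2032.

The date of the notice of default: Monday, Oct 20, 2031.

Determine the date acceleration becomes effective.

Mar 8, 2032

The last day of the grace period: Oct 20, 2031 + 25 days = Nov 14, 2031.
The last day of the waiting period: Nov 14, 2031 + 66 days = Jan 19, 2032.
Adding 48 calendar days to Jan 19, 2032 gives Mar 7, 2032, which is the date acceleration becomes effective. That falls on a Sunday, so it rolls to the next business day, Monday, Mar 8, 2032.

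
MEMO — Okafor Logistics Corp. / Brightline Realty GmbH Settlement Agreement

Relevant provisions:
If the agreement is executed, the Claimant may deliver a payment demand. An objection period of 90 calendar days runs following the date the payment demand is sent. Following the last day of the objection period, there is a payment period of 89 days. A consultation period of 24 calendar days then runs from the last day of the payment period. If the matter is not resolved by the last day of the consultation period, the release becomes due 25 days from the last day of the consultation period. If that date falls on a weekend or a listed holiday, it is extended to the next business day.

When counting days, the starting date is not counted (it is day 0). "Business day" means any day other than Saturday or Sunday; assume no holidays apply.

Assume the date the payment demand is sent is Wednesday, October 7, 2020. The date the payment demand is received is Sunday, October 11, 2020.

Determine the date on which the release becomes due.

The last day of the objection period: 90 calendar days after October 7, 2020 is January 5, 2021.
The last day of the payment period: 89 calendar days after January 5, 2021 is April 4, 2021.
The last day of the consultation period: April 4, 2021 + 24 days = April 28, 2021.
Adding 25 calendar days to April 28, 2021 gives May 23, 2021, which is the date on which the release becomes due. That falls on a Sunday, so it rolls to the next business day, Monday, May 24, 2021.

May 24, 2021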